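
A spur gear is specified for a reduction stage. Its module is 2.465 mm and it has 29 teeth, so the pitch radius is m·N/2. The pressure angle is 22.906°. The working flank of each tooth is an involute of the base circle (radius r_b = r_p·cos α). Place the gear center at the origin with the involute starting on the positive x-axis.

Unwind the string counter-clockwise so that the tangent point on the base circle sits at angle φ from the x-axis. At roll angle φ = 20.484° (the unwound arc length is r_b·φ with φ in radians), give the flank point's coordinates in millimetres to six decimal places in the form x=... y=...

pitch radius r_p = m·N/2 = 2.465·29/2 = 35.742500
base radius r_b = r_p·cos α = 35.742500·cos 22.906° = 32.924013
roll angle φ = 20.484° = 0.35751324 rad
x = r_b·(cos φ + φ·sin φ) = 32.924013·(0.93676995 + 0.35751324·0.34994580) = 34.961357
y = r_b·(sin φ − φ·cos φ) = 32.924013·(0.34994580 − 0.35751324·0.93676995) = 0.495116

x=34.961357 y=0.495116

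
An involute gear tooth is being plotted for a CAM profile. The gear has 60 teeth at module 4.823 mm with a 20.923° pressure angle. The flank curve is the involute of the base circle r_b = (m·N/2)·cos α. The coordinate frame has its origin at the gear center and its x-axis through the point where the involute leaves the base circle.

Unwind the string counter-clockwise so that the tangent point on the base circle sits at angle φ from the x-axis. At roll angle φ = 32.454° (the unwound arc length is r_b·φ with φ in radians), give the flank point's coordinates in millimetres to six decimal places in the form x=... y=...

x=155.121825 y=7.927403

pitch radius r_p = m·N/2 = 4.823·60/2 = 144.690000
base radius r_b = r_p·cos α = 144.690000·cos 20.923° = 135.149314
roll angle φ = 32.454° = 0.56642916 rad
x = r_b·(cos φ + φ·sin φ) = 135.149314·(0.84382255 + 0.56642916·0.53662232) = 155.121825
y = r_b·(sin φ − φ·cos φ) = 135.149314·(0.53662232 − 0.56642916·0.84382255) = 7.927403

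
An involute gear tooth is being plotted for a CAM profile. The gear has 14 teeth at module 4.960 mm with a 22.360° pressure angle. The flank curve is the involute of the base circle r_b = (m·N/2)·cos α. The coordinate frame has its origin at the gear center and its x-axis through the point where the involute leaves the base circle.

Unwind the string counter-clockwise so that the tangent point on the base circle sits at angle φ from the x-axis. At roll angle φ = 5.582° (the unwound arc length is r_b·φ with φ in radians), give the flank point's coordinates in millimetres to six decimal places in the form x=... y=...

x=32.261489 y=0.009888

pitch radius r_p = m·N/2 = 4.960·14/2 = 34.720000
base radius r_b = r_p·cos α = 34.720000·cos 22.360° = 32.109467
roll angle φ = 5.582° = 0.09742428 rad
x = r_b·(cos φ + φ·sin φ) = 32.109467·(0.99525801 + 0.09742428·0.09727024) = 32.261489
y = r_b·(sin φ − φ·cos φ) = 32.109467·(0.09727024 − 0.09742428·0.99525801) = 0.009888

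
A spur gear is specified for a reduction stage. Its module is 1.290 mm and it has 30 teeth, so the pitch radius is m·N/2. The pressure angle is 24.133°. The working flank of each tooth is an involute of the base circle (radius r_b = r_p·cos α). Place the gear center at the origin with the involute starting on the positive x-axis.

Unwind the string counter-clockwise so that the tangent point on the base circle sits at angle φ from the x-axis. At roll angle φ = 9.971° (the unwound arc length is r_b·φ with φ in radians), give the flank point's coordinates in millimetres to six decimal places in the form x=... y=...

x=17.924167 y=0.030929

pitch radius r_p = m·N/2 = 1.290·30/2 = 19.350000
base radius r_b = r_p·cos α = 19.350000·cos 24.133° = 17.658788
roll angle φ = 9.971° = 0.17402678 rad
x = r_b·(cos φ + φ·sin φ) = 17.658788·(0.98489552 + 0.17402678·0.17314970) = 17.924167
y = r_b·(sin φ − φ·cos φ) = 17.658788·(0.17314970 − 0.17402678·0.98489552) = 0.030929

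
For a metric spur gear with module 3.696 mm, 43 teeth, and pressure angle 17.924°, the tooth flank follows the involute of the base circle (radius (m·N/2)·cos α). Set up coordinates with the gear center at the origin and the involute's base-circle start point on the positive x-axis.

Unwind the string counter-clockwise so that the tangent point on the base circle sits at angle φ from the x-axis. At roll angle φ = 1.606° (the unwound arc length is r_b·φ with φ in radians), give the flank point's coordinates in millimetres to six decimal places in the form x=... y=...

x=75.636956 y=0.000555

pitch radius r_p = m·N/2 = 3.696·43/2 = 79.464000
base radius r_b = r_p·cos α = 79.464000·cos 17.924° = 75.607260
roll angle φ = 1.606° = 0.02802999 rad
x = r_b·(cos φ + φ·sin φ) = 75.607260·(0.99960719 + 0.02802999·0.02802632) = 75.636956
y = r_b·(sin φ − φ·cos φ) = 75.607260·(0.02802632 − 0.02802999·0.99960719) = 0.000555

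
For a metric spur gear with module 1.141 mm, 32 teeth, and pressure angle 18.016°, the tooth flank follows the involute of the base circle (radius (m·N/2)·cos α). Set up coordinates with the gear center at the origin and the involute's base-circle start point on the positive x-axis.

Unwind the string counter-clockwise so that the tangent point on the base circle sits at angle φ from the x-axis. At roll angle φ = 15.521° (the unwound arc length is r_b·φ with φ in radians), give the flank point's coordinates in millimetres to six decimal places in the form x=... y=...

pitch radius r_p = m·N/2 = 1.141·32/2 = 18.256000
base radius r_b = r_p·cos α = 18.256000·cos 18.016° = 17.360912
roll angle φ = 15.521° = 0.27089255 rad
x = r_b·(cos φ + φ·sin φ) = 17.360912·(0.96353244 + 0.27089255·0.26759155) = 17.986269
y = r_b·(sin φ − φ·cos φ) = 17.360912·(0.26759155 − 0.27089255·0.96353244) = 0.114196

x=17.986269 y=0.114196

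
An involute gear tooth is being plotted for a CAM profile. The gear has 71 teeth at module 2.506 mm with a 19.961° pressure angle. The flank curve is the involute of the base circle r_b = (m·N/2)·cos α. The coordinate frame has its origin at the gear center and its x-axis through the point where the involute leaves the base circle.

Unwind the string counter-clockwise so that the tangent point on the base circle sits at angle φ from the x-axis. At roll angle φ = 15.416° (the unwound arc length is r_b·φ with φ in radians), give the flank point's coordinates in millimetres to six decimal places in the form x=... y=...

x=86.590718 y=0.538991

pitch radius r_p = m·N/2 = 2.506·71/2 = 88.963000
base radius r_b = r_p·cos α = 88.963000·cos 19.961° = 83.618566
roll angle φ = 15.416° = 0.26905996 rad
x = r_b·(cos φ + φ·sin φ) = 83.618566·(0.96402121 + 0.26905996·0.26582533) = 86.590718
y = r_b·(sin φ − φ·cos φ) = 83.618566·(0.26582533 − 0.26905996·0.96402121) = 0.538991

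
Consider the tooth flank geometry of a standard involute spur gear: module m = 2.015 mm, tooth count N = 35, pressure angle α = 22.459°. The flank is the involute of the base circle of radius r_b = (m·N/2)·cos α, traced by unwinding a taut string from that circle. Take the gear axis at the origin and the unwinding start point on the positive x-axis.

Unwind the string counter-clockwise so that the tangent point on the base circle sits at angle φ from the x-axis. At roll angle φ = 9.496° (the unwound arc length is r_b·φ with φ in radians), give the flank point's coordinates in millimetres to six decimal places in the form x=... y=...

pitch radius r_p = m·N/2 = 2.015·35/2 = 35.262500
base radius r_b = r_p·cos α = 35.262500·cos 22.459° = 32.587950
roll angle φ = 9.496° = 0.16573647 rad
x = r_b·(cos φ + φ·sin φ) = 32.587950·(0.98629712 + 0.16573647·0.16497875) = 33.032453
y = r_b·(sin φ − φ·cos φ) = 32.587950·(0.16497875 − 0.16573647·0.98629712) = 0.049317

x=33.032453 y=0.049317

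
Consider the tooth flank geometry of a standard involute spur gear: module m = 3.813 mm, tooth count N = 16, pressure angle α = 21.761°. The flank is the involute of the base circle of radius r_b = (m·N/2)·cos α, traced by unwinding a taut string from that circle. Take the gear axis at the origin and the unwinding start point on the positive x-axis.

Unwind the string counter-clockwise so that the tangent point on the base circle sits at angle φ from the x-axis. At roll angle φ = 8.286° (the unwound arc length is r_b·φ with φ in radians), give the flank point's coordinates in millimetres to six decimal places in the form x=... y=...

x=28.624943 y=0.028503

pitch radius r_p = m·N/2 = 3.813·16/2 = 30.504000
base radius r_b = r_p·cos α = 30.504000·cos 21.761° = 28.330236
roll angle φ = 8.286° = 0.14461798 rad
x = r_b·(cos φ + φ·sin φ) = 28.330236·(0.98956103 + 0.14461798·0.14411441) = 28.624943
y = r_b·(sin φ − φ·cos φ) = 28.330236·(0.14411441 − 0.14461798·0.98956103) = 0.028503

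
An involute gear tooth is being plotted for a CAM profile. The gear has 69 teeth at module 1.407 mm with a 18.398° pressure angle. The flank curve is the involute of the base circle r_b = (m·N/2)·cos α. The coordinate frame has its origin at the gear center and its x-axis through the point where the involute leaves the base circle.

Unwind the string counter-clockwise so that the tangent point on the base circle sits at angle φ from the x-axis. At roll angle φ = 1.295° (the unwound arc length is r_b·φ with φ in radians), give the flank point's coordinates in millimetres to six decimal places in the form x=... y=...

pitch radius r_p = m·N/2 = 1.407·69/2 = 48.541500
base radius r_b = r_p·cos α = 48.541500·cos 18.398° = 46.060400
roll angle φ = 1.295° = 0.02260201 rad
x = r_b·(cos φ + φ·sin φ) = 46.060400·(0.99974459 + 0.02260201·0.02260009) = 46.072163
y = r_b·(sin φ − φ·cos φ) = 46.060400·(0.02260009 − 0.02260201·0.99974459) = 0.000177

x=46.072163 y=0.000177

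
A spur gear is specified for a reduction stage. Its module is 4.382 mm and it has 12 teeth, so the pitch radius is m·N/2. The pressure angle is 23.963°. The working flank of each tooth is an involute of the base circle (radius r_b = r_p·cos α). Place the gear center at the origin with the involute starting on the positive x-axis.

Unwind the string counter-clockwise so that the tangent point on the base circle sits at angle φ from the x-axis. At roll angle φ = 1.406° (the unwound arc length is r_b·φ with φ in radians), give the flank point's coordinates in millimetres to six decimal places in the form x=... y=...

x=24.033071 y=0.000118

pitch radius r_p = m·N/2 = 4.382·12/2 = 26.292000
base radius r_b = r_p·cos α = 26.292000·cos 23.963° = 24.025838
roll angle φ = 1.406° = 0.02453933 rad
x = r_b·(cos φ + φ·sin φ) = 24.025838·(0.99969893 + 0.02453933·0.02453687) = 24.033071
y = r_b·(sin φ − φ·cos φ) = 24.025838·(0.02453687 − 0.02453933·0.99969893) = 0.000118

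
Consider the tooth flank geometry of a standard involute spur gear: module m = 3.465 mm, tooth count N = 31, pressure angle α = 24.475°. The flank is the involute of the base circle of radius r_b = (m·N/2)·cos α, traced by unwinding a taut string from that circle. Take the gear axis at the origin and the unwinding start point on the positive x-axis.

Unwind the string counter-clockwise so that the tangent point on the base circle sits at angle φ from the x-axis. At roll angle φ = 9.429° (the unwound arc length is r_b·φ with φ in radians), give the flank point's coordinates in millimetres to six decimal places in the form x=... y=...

x=49.538895 y=0.072423

pitch radius r_p = m·N/2 = 3.465·31/2 = 53.707500
base radius r_b = r_p·cos α = 53.707500·cos 24.475° = 48.881458
roll angle φ = 9.429° = 0.16456710 rad
x = r_b·(cos φ + φ·sin φ) = 48.881458·(0.98648937 + 0.16456710·0.16382529) = 49.538895
y = r_b·(sin φ − φ·cos φ) = 48.881458·(0.16382529 − 0.16456710·0.98648937) = 0.072423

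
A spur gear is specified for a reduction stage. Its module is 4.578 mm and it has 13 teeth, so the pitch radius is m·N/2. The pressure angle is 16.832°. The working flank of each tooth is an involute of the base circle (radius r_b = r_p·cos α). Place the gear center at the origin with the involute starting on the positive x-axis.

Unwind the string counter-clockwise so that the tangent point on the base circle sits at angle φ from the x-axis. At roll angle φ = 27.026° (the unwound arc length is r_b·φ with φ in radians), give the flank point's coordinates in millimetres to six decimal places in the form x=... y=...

pitch radius r_p = m·N/2 = 4.578·13/2 = 29.757000
base radius r_b = r_p·cos α = 29.757000·cos 16.832° = 28.482148
roll angle φ = 27.026° = 0.47169268 rad
x = r_b·(cos φ + φ·sin φ) = 28.482148·(0.89080042 + 0.47169268·0.45439478) = 31.476622
y = r_b·(sin φ − φ·cos φ) = 28.482148·(0.45439478 − 0.47169268·0.89080042) = 0.974395

x=31.476622 y=0.974395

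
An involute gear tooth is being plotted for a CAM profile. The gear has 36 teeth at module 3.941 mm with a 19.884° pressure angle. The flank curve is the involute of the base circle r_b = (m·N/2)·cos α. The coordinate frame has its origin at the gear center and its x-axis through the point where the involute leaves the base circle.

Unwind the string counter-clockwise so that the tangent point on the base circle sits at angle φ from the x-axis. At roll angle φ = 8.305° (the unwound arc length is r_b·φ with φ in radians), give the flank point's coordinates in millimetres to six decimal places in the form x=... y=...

pitch radius r_p = m·N/2 = 3.941·36/2 = 70.938000
base radius r_b = r_p·cos α = 70.938000·cos 19.884° = 66.708899
roll angle φ = 8.305° = 0.14494959 rad
x = r_b·(cos φ + φ·sin φ) = 66.708899·(0.98951319 + 0.14494959·0.14444255) = 67.406012
y = r_b·(sin φ − φ·cos φ) = 66.708899·(0.14444255 − 0.14494959·0.98951319) = 0.067577

x=67.406012 y=0.067577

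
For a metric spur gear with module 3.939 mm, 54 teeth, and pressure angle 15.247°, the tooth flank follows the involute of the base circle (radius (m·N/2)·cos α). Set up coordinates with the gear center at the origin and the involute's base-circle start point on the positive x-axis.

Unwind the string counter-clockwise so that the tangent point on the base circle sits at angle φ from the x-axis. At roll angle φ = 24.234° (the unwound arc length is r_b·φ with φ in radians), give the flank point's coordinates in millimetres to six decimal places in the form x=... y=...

pitch radius r_p = m·N/2 = 3.939·54/2 = 106.353000
base radius r_b = r_p·cos α = 106.353000·cos 15.247° = 102.609491
roll angle φ = 24.234° = 0.42296309 rad
x = r_b·(cos φ + φ·sin φ) = 102.609491·(0.91187670 + 0.42296309·0.41046422) = 111.381363
y = r_b·(sin φ − φ·cos φ) = 102.609491·(0.41046422 − 0.42296309·0.91187670) = 2.542051

x=111.381363 y=2.542051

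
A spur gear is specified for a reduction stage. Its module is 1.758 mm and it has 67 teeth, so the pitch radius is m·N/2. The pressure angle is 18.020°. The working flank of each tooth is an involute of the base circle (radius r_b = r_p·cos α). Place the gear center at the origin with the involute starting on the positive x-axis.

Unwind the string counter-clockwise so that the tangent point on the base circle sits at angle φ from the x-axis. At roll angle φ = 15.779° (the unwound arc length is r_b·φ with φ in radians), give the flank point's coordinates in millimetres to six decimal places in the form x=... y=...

x=58.087872 y=0.386966

pitch radius r_p = m·N/2 = 1.758·67/2 = 58.893000
base radius r_b = r_p·cos α = 58.893000·cos 18.020° = 56.004215
roll angle φ = 15.779° = 0.27539550 rad
x = r_b·(cos φ + φ·sin φ) = 56.004215·(0.96231772 + 0.27539550·0.27192756) = 58.087872
y = r_b·(sin φ − φ·cos φ) = 56.004215·(0.27192756 − 0.27539550·0.96231772) = 0.386966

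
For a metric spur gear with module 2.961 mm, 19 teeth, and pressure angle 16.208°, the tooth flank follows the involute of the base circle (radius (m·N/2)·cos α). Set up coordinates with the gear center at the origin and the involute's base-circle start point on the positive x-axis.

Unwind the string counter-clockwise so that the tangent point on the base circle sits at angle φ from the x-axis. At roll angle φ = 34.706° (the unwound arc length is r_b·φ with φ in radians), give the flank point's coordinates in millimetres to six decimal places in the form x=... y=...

x=31.521553 y=1.928651

pitch radius r_p = m·N/2 = 2.961·19/2 = 28.129500
base radius r_b = r_p·cos α = 28.129500·cos 16.208° = 27.011485
roll angle φ = 34.706° = 0.60573397 rad
x = r_b·(cos φ + φ·sin φ) = 27.011485·(0.82208442 + 0.60573397·0.56936562) = 31.521553
y = r_b·(sin φ − φ·cos φ) = 27.011485·(0.56936562 − 0.60573397·0.82208442) = 1.928651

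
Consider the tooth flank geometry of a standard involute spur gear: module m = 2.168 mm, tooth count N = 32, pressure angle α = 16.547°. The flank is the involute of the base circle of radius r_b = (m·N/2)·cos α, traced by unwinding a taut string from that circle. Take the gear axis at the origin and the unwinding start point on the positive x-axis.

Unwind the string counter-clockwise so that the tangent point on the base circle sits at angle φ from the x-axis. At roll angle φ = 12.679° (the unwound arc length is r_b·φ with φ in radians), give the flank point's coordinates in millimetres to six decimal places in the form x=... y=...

pitch radius r_p = m·N/2 = 2.168·32/2 = 34.688000
base radius r_b = r_p·cos α = 34.688000·cos 16.547° = 33.251446
roll angle φ = 12.679° = 0.22129030 rad
x = r_b·(cos φ + φ·sin φ) = 33.251446·(0.97561506 + 0.22129030·0.21948864) = 34.055658
y = r_b·(sin φ − φ·cos φ) = 33.251446·(0.21948864 − 0.22129030·0.97561506) = 0.119522

x=34.055658 y=0.119522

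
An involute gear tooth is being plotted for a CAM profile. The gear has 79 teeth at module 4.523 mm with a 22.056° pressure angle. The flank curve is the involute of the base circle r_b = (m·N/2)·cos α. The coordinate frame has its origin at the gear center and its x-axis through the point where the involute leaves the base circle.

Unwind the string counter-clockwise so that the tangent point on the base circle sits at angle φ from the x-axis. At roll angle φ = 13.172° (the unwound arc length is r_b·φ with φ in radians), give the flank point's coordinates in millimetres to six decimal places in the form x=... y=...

pitch radius r_p = m·N/2 = 4.523·79/2 = 178.658500
base radius r_b = r_p·cos α = 178.658500·cos 22.056° = 165.583785
roll angle φ = 13.172° = 0.22989477 rad
x = r_b·(cos φ + φ·sin φ) = 165.583785·(0.97369038 + 0.22989477·0.22787506) = 169.901823
y = r_b·(sin φ − φ·cos φ) = 165.583785·(0.22787506 − 0.22989477·0.97369038) = 0.667094

x=169.901823 y=0.667094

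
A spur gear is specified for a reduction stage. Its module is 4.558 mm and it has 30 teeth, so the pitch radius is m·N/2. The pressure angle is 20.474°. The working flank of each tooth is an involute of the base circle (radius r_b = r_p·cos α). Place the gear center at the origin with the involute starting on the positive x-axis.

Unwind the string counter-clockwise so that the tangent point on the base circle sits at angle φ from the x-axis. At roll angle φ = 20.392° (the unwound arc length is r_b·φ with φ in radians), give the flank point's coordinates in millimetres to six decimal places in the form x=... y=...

pitch radius r_p = m·N/2 = 4.558·30/2 = 68.370000
base radius r_b = r_p·cos α = 68.370000·cos 20.474° = 64.051136
roll angle φ = 20.392° = 0.35590754 rad
x = r_b·(cos φ + φ·sin φ) = 64.051136·(0.93733065 + 0.35590754·0.34844117) = 67.980257
y = r_b·(sin φ − φ·cos φ) = 64.051136·(0.34844117 − 0.35590754·0.93733065) = 0.950399

x=67.980257 y=0.950399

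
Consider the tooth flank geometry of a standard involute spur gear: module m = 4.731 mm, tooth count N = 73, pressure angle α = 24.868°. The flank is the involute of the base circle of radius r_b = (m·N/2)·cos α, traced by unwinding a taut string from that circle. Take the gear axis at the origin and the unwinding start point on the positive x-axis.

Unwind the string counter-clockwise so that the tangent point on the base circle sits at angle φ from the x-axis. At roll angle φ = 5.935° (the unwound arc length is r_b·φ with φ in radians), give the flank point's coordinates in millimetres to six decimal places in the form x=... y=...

x=157.508579 y=0.057982

pitch radius r_p = m·N/2 = 4.731·73/2 = 172.681500
base radius r_b = r_p·cos α = 172.681500·cos 24.868° = 156.670303
roll angle φ = 5.935° = 0.10358529 rad
x = r_b·(cos φ + φ·sin φ) = 156.670303·(0.99463984 + 0.10358529·0.10340015) = 157.508579
y = r_b·(sin φ − φ·cos φ) = 156.670303·(0.10340015 − 0.10358529·0.99463984) = 0.057982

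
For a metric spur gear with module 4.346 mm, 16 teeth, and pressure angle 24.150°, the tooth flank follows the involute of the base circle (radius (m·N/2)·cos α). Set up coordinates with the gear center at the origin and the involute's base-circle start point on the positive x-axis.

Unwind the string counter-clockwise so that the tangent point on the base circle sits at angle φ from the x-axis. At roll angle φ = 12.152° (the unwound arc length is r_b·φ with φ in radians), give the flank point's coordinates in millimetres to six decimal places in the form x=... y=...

x=32.430559 y=0.100439

pitch radius r_p = m·N/2 = 4.346·16/2 = 34.768000
base radius r_b = r_p·cos α = 34.768000·cos 24.150° = 31.725018
roll angle φ = 12.152° = 0.21209241 rad
x = r_b·(cos φ + φ·sin φ) = 31.725018·(0.97759259 + 0.21209241·0.21050588) = 32.430559
y = r_b·(sin φ − φ·cos φ) = 31.725018·(0.21050588 − 0.21209241·0.97759259) = 0.100439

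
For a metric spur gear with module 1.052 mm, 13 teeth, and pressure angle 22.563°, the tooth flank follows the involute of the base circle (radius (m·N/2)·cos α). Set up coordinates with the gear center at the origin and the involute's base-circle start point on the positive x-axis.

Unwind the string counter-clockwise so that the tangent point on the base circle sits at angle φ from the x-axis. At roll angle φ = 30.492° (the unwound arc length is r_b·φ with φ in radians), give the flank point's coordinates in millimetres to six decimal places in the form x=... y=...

x=7.146498 y=0.308365

pitch radius r_p = m·N/2 = 1.052·13/2 = 6.838000
base radius r_b = r_p·cos α = 6.838000·cos 22.563° = 6.314607
roll angle φ = 30.492° = 0.53218580 rad
x = r_b·(cos φ + φ·sin φ) = 6.314607·(0.86170002 + 0.53218580·0.50741805) = 7.146498
y = r_b·(sin φ − φ·cos φ) = 6.314607·(0.50741805 − 0.53218580·0.86170002) = 0.308365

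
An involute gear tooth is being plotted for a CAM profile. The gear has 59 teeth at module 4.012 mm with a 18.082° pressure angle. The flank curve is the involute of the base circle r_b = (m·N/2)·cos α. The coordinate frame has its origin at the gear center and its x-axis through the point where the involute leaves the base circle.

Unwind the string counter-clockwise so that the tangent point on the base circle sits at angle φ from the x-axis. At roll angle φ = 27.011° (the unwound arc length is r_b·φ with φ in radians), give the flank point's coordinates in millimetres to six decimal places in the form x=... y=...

x=124.325145 y=3.842702

pitch radius r_p = m·N/2 = 4.012·59/2 = 118.354000
base radius r_b = r_p·cos α = 118.354000·cos 18.082° = 112.508885
roll angle φ = 27.011° = 0.47143088 rad
x = r_b·(cos φ + φ·sin φ) = 112.508885·(0.89091935 + 0.47143088·0.45416155) = 124.325145
y = r_b·(sin φ − φ·cos φ) = 112.508885·(0.45416155 − 0.47143088·0.89091935) = 3.842702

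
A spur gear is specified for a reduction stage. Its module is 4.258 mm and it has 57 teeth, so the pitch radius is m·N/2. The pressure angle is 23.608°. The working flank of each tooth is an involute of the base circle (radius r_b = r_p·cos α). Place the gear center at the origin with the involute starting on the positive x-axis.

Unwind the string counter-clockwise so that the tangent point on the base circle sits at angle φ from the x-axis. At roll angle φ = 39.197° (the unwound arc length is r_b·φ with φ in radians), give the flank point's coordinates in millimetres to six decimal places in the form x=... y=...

x=134.251150 y=11.321326

pitch radius r_p = m·N/2 = 4.258·57/2 = 121.353000
base radius r_b = r_p·cos α = 121.353000·cos 23.608° = 111.196582
roll angle φ = 39.197° = 0.68411671 rad
x = r_b·(cos φ + φ·sin φ) = 111.196582·(0.77497758 + 0.68411671·0.63198873) = 134.251150
y = r_b·(sin φ − φ·cos φ) = 111.196582·(0.63198873 − 0.68411671·0.77497758) = 11.321326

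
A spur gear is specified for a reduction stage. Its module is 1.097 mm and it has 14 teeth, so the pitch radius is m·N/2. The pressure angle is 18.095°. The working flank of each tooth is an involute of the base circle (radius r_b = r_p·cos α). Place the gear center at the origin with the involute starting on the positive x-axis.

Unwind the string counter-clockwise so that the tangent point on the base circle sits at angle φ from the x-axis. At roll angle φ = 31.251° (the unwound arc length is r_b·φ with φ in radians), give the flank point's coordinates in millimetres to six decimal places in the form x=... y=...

pitch radius r_p = m·N/2 = 1.097·14/2 = 7.679000
base radius r_b = r_p·cos α = 7.679000·cos 18.095° = 7.299218
roll angle φ = 31.251° = 0.54543284 rad
x = r_b·(cos φ + φ·sin φ) = 7.299218·(0.85490282 + 0.54543284·0.51878818) = 8.305539
y = r_b·(sin φ − φ·cos φ) = 7.299218·(0.51878818 − 0.54543284·0.85490282) = 0.383181

x=8.305539 y=0.383181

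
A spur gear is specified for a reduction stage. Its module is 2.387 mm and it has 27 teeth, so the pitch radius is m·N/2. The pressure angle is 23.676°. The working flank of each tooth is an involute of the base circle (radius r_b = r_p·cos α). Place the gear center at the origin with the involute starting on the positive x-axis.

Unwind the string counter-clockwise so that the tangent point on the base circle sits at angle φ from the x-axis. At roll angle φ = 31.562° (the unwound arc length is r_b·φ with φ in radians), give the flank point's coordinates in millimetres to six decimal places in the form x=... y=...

x=33.655891 y=1.595033

pitch radius r_p = m·N/2 = 2.387·27/2 = 32.224500
base radius r_b = r_p·cos α = 32.224500·cos 23.676° = 29.512192
roll angle φ = 31.562° = 0.55086082 rad
x = r_b·(cos φ + φ·sin φ) = 29.512192·(0.85207427 + 0.55086082·0.52342090) = 33.655891
y = r_b·(sin φ − φ·cos φ) = 29.512192·(0.52342090 − 0.55086082·0.85207427) = 1.595033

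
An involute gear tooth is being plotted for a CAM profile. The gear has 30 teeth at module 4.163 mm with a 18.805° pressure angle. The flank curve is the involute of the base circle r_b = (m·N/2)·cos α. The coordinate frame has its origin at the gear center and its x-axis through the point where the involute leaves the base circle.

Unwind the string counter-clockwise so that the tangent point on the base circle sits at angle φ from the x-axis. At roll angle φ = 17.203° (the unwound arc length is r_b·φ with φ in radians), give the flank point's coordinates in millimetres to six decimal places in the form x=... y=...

pitch radius r_p = m·N/2 = 4.163·30/2 = 62.445000
base radius r_b = r_p·cos α = 62.445000·cos 18.805° = 59.111757
roll angle φ = 17.203° = 0.30024899 rad
x = r_b·(cos φ + φ·sin φ) = 59.111757·(0.95526288 + 0.30024899·0.29575807) = 61.716454
y = r_b·(sin φ − φ·cos φ) = 59.111757·(0.29575807 − 0.30024899·0.95526288) = 0.528539

x=61.716454 y=0.528539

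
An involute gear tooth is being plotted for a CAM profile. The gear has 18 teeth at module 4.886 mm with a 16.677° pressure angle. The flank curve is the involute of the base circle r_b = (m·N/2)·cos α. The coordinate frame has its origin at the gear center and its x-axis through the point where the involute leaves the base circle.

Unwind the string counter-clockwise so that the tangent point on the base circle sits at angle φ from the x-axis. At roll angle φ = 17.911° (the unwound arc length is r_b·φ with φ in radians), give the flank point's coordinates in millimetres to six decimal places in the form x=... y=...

pitch radius r_p = m·N/2 = 4.886·18/2 = 43.974000
base radius r_b = r_p·cos α = 43.974000·cos 16.677° = 42.124356
roll angle φ = 17.911° = 0.31260592 rad
x = r_b·(cos φ + φ·sin φ) = 42.124356·(0.95153538 + 0.31260592·0.30753931) = 44.132592
y = r_b·(sin φ − φ·cos φ) = 42.124356·(0.30753931 − 0.31260592·0.95153538) = 0.424770

x=44.132592 y=0.424770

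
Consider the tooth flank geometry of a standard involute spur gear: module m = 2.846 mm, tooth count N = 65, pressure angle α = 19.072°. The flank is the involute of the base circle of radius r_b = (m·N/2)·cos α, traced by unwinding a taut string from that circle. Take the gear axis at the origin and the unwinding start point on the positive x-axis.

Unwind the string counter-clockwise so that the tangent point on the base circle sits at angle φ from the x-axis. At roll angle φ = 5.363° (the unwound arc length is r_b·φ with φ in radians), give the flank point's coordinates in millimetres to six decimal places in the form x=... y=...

pitch radius r_p = m·N/2 = 2.846·65/2 = 92.495000
base radius r_b = r_p·cos α = 92.495000·cos 19.072° = 87.417830
roll angle φ = 5.363° = 0.09360201 rad
x = r_b·(cos φ + φ·sin φ) = 87.417830·(0.99562253 + 0.09360201·0.09346539) = 87.799940
y = r_b·(sin φ − φ·cos φ) = 87.417830·(0.09346539 − 0.09360201·0.99562253) = 0.023876

x=87.799940 y=0.023876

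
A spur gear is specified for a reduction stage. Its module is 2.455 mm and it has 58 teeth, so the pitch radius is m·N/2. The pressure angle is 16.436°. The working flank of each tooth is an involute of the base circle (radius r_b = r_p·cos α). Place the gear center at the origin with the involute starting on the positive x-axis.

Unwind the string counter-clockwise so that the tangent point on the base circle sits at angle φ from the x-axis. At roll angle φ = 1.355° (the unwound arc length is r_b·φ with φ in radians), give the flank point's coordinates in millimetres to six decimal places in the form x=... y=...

pitch radius r_p = m·N/2 = 2.455·58/2 = 71.195000
base radius r_b = r_p·cos α = 71.195000·cos 16.436° = 68.285715
roll angle φ = 1.355° = 0.02364921 rad
x = r_b·(cos φ + φ·sin φ) = 68.285715·(0.99972037 + 0.02364921·0.02364701) = 68.304808
y = r_b·(sin φ − φ·cos φ) = 68.285715·(0.02364701 − 0.02364921·0.99972037) = 0.000301

x=68.304808 y=0.000301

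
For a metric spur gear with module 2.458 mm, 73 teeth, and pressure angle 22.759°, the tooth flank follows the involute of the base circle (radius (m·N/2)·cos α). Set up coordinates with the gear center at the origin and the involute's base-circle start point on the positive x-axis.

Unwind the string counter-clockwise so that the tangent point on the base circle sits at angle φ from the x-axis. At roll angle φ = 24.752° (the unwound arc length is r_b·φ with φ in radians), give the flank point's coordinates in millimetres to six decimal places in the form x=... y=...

pitch radius r_p = m·N/2 = 2.458·73/2 = 89.717000
base radius r_b = r_p·cos α = 89.717000·cos 22.759° = 82.731654
roll angle φ = 24.752° = 0.43200390 rad
x = r_b·(cos φ + φ·sin φ) = 82.731654·(0.90812856 + 0.43200390·0.41869144) = 90.095176
y = r_b·(sin φ − φ·cos φ) = 82.731654·(0.41869144 − 0.43200390·0.90812856) = 2.182160

x=90.095176 y=2.182160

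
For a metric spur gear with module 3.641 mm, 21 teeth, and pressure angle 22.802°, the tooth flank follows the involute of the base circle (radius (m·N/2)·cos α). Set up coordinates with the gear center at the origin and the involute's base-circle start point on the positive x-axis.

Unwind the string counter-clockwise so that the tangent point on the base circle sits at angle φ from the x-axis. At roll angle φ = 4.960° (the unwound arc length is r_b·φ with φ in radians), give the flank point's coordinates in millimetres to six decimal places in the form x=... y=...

x=35.374581 y=0.007616

pitch radius r_p = m·N/2 = 3.641·21/2 = 38.230500
base radius r_b = r_p·cos α = 38.230500·cos 22.802° = 35.242772
roll angle φ = 4.960° = 0.08656833 rad
x = r_b·(cos φ + φ·sin φ) = 35.242772·(0.99625530 + 0.08656833·0.08646025) = 35.374581
y = r_b·(sin φ − φ·cos φ) = 35.242772·(0.08646025 − 0.08656833·0.99625530) = 0.007616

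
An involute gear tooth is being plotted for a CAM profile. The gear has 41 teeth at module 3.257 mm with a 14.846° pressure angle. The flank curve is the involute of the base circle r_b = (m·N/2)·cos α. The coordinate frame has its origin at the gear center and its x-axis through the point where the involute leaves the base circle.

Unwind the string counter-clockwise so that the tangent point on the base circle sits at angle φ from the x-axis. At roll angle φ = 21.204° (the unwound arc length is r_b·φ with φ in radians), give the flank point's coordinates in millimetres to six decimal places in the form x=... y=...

pitch radius r_p = m·N/2 = 3.257·41/2 = 66.768500
base radius r_b = r_p·cos α = 66.768500·cos 14.846° = 64.539633
roll angle φ = 21.204° = 0.37007961 rad
x = r_b·(cos φ + φ·sin φ) = 64.539633·(0.93229855 + 0.37007961·0.36168966) = 68.809093
y = r_b·(sin φ − φ·cos φ) = 64.539633·(0.36168966 − 0.37007961·0.93229855) = 1.075551

x=68.809093 y=1.075551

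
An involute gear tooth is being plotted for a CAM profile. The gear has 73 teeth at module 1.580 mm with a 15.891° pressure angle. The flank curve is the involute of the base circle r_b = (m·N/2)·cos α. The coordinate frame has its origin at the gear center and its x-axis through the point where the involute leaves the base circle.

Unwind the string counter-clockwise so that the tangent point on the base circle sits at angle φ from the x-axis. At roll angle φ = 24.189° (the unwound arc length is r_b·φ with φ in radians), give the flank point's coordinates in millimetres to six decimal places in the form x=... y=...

x=60.190995 y=1.366570

pitch radius r_p = m·N/2 = 1.580·73/2 = 57.670000
base radius r_b = r_p·cos α = 57.670000·cos 15.891° = 55.466102
roll angle φ = 24.189° = 0.42217769 rad
x = r_b·(cos φ + φ·sin φ) = 55.466102·(0.91219880 + 0.42217769·0.40974791) = 60.190995
y = r_b·(sin φ − φ·cos φ) = 55.466102·(0.40974791 − 0.42217769·0.91219880) = 1.366570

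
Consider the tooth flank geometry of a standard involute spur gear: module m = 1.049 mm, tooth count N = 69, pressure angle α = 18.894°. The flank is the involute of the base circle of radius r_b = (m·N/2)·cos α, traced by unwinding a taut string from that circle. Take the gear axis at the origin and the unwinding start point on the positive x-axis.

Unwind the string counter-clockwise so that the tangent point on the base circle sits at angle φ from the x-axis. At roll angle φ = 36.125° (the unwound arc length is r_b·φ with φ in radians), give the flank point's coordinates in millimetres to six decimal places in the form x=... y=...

pitch radius r_p = m·N/2 = 1.049·69/2 = 36.190500
base radius r_b = r_p·cos α = 36.190500·cos 18.894° = 34.240530
roll angle φ = 36.125° = 0.63050019 rad
x = r_b·(cos φ + φ·sin φ) = 34.240530·(0.80773272 + 0.63050019·0.58954885) = 40.384766
y = r_b·(sin φ − φ·cos φ) = 34.240530·(0.58954885 − 0.63050019·0.80773272) = 2.748597

x=40.384766 y=2.748597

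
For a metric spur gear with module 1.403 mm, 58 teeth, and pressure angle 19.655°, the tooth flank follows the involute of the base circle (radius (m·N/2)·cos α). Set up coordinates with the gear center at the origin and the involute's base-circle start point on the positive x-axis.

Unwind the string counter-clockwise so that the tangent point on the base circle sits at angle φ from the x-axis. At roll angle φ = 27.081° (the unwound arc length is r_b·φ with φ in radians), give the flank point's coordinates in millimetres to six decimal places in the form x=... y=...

x=42.360235 y=1.318730

pitch radius r_p = m·N/2 = 1.403·58/2 = 40.687000
base radius r_b = r_p·cos α = 40.687000·cos 19.655° = 38.316372
roll angle φ = 27.081° = 0.47265261 rad
x = r_b·(cos φ + φ·sin φ) = 38.316372·(0.89036382 + 0.47265261·0.45524968) = 42.360235
y = r_b·(sin φ − φ·cos φ) = 38.316372·(0.45524968 − 0.47265261·0.89036382) = 1.318730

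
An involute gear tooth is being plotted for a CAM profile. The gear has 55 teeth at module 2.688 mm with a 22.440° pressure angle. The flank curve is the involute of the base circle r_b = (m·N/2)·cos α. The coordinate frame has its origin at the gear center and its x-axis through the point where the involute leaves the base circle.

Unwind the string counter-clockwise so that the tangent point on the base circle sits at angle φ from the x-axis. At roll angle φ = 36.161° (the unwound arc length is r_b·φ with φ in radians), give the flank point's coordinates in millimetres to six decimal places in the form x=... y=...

x=80.604697 y=5.500460

pitch radius r_p = m·N/2 = 2.688·55/2 = 73.920000
base radius r_b = r_p·cos α = 73.920000·cos 22.440° = 68.322761
roll angle φ = 36.161° = 0.63112851 rad
x = r_b·(cos φ + φ·sin φ) = 68.322761·(0.80736214 + 0.63112851·0.59005625) = 80.604697
y = r_b·(sin φ − φ·cos φ) = 68.322761·(0.59005625 − 0.63112851·0.80736214) = 5.500460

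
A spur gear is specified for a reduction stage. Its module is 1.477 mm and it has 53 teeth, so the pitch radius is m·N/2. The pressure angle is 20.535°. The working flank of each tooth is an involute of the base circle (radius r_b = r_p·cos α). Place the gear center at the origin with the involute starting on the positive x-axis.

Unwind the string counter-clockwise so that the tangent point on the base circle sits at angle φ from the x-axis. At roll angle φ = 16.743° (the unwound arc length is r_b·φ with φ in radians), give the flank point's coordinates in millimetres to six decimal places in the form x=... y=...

x=38.185157 y=0.302282

pitch radius r_p = m·N/2 = 1.477·53/2 = 39.140500
base radius r_b = r_p·cos α = 39.140500·cos 20.535° = 36.653438
roll angle φ = 16.743° = 0.29222048 rad
x = r_b·(cos φ + φ·sin φ) = 36.653438·(0.95760656 + 0.29222048·0.28807928) = 38.185157
y = r_b·(sin φ − φ·cos φ) = 36.653438·(0.28807928 − 0.29222048·0.95760656) = 0.302282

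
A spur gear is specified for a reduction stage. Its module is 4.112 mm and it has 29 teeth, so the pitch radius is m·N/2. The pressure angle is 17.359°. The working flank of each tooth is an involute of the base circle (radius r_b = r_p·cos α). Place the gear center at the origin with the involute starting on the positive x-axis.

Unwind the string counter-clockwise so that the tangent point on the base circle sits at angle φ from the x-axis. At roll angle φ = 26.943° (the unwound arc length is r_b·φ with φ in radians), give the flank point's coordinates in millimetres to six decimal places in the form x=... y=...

pitch radius r_p = m·N/2 = 4.112·29/2 = 59.624000
base radius r_b = r_p·cos α = 59.624000·cos 17.359° = 56.908370
roll angle φ = 26.943° = 0.47024406 rad
x = r_b·(cos φ + φ·sin φ) = 56.908370·(0.89145773 + 0.47024406·0.45310387) = 62.856838
y = r_b·(sin φ − φ·cos φ) = 56.908370·(0.45310387 − 0.47024406·0.89145773) = 1.929260

x=62.856838 y=1.929260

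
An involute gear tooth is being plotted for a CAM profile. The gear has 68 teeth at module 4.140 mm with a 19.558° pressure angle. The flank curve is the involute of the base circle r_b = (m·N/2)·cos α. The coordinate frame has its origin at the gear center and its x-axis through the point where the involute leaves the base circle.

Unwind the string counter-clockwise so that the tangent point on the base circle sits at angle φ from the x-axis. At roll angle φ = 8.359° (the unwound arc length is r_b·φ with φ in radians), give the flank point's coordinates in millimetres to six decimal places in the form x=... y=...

x=134.042655 y=0.137000

pitch radius r_p = m·N/2 = 4.140·68/2 = 140.760000
base radius r_b = r_p·cos α = 140.760000·cos 19.558° = 132.638584
roll angle φ = 8.359° = 0.14589207 rad
x = r_b·(cos φ + φ·sin φ) = 132.638584·(0.98937661 + 0.14589207·0.14537508) = 134.042655
y = r_b·(sin φ − φ·cos φ) = 132.638584·(0.14537508 − 0.14589207·0.98937661) = 0.137000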